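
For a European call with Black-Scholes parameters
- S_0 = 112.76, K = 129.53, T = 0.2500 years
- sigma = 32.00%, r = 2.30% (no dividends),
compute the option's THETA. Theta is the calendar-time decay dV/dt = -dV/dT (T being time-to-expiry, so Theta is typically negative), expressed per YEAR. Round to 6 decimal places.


Answer: Theta = -11.397732

Derivation:
d1 = -0.7506303019; d2 = -0.9106303019
phi(d1) = 0.3009950504; exp(-qT) = 1.0000000000; exp(-rT) = 0.9942664996
Theta = -S*exp(-qT)*phi(d1)*sigma/(2*sqrt(T)) - r*K*exp(-rT)*N(d2) + q*S*exp(-qT)*N(d1)
N(d1) = 0.2264375898; N(d2) = 0.1812450995; sqrt(T) = 0.5000000000
Term 1 = -112.7600 * 1.0000000000 * 0.3009950504 * 0.3200 / (2 * 0.5000000000) = -10.8608646026
Term 2 = -0.0230 * 129.5300 * 0.9942664996 * 0.1812450995 = -0.5368677065
Term 3 = 0 (no dividend yield, q = 0)
Theta = -10.8608646026 + (-0.5368677065) + (0.0000000000) = -11.397732


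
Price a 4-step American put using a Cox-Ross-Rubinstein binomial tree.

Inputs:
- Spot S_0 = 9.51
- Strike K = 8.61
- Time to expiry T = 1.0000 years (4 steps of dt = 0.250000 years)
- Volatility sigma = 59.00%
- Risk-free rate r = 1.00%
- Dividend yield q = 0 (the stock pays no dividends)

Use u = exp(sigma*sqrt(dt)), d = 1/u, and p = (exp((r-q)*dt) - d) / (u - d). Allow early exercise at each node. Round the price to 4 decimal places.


Answer: Price = V(0,0) = 1.6442

Derivation:
dt = T/N = 0.250000
u = exp(sigma*sqrt(dt)) = 1.343126; d = 1/u = 0.744532
p = (exp((r-q)*dt) - d) / (u - d) = 0.430962
Discount per step: exp(-r*dt) = 0.997503
Stock lattice S(k, i) with i counting down-moves:
  k=0: S(0,0) = 9.5100
  k=1: S(1,0) = 12.7731; S(1,1) = 7.0805
  k=2: S(2,0) = 17.1559; S(2,1) = 9.5100; S(2,2) = 5.2717
  k=3: S(3,0) = 23.0426; S(3,1) = 12.7731; S(3,2) = 7.0805; S(3,3) = 3.9249
  k=4: S(4,0) = 30.9491; S(4,1) = 17.1559; S(4,2) = 9.5100; S(4,3) = 5.2717; S(4,4) = 2.9222
Terminal payoffs V(N, i) = max(K - S_T, 0):
  V(4,0) = 0.000000; V(4,1) = 0.000000; V(4,2) = 0.000000; V(4,3) = 3.338348; V(4,4) = 5.687779
Backward induction: V(k, i) = exp(-r*dt) * [p * V(k+1, i) + (1-p) * V(k+1, i+1)]; then take max(V_cont, immediate exercise) for American.
  V(3,0) = exp(-r*dt) * [p*0.000000 + (1-p)*0.000000] = 0.000000; exercise = 0.000000; V(3,0) = max -> 0.000000
  V(3,1) = exp(-r*dt) * [p*0.000000 + (1-p)*0.000000] = 0.000000; exercise = 0.000000; V(3,1) = max -> 0.000000
  V(3,2) = exp(-r*dt) * [p*0.000000 + (1-p)*3.338348] = 1.894904; exercise = 1.529505; V(3,2) = max -> 1.894904
  V(3,3) = exp(-r*dt) * [p*3.338348 + (1-p)*5.687779] = 4.663590; exercise = 4.685088; V(3,3) = max -> 4.685088
  V(2,0) = exp(-r*dt) * [p*0.000000 + (1-p)*0.000000] = 0.000000; exercise = 0.000000; V(2,0) = max -> 0.000000
  V(2,1) = exp(-r*dt) * [p*0.000000 + (1-p)*1.894904] = 1.075580; exercise = 0.000000; V(2,1) = max -> 1.075580
  V(2,2) = exp(-r*dt) * [p*1.894904 + (1-p)*4.685088] = 3.473929; exercise = 3.338348; V(2,2) = max -> 3.473929
  V(1,0) = exp(-r*dt) * [p*0.000000 + (1-p)*1.075580] = 0.610518; exercise = 0.000000; V(1,0) = max -> 0.610518
  V(1,1) = exp(-r*dt) * [p*1.075580 + (1-p)*3.473929] = 2.434239; exercise = 1.529505; V(1,1) = max -> 2.434239
  V(0,0) = exp(-r*dt) * [p*0.610518 + (1-p)*2.434239] = 1.644169; exercise = 0.000000; V(0,0) = max -> 1.644169


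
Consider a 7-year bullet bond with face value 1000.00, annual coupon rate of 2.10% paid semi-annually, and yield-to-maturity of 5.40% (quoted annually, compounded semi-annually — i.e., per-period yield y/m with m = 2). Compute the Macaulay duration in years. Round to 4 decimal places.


Answer: Macaulay duration = 6.4818 years

Derivation:
Coupon per period c = face * coupon_rate / m = 10.500000
Periods per year m = 2; per-period yield y/m = 0.027000
Number of cashflows N = 14
Cashflows (t years, CF_t, discount factor 1/(1+y/m)^(m*t), PV):
  t = 0.5000: CF_t = 10.500000, DF = 0.973710, PV = 10.223953
  t = 1.0000: CF_t = 10.500000, DF = 0.948111, PV = 9.955164
  t = 1.5000: CF_t = 10.500000, DF = 0.923185, PV = 9.693441
  t = 2.0000: CF_t = 10.500000, DF = 0.898914, PV = 9.438599
  t = 2.5000: CF_t = 10.500000, DF = 0.875282, PV = 9.190456
  t = 3.0000: CF_t = 10.500000, DF = 0.852270, PV = 8.948838
  t = 3.5000: CF_t = 10.500000, DF = 0.829864, PV = 8.713571
  t = 4.0000: CF_t = 10.500000, DF = 0.808047, PV = 8.484490
  t = 4.5000: CF_t = 10.500000, DF = 0.786803, PV = 8.261432
  t = 5.0000: CF_t = 10.500000, DF = 0.766118, PV = 8.044237
  t = 5.5000: CF_t = 10.500000, DF = 0.745976, PV = 7.832753
  t = 6.0000: CF_t = 10.500000, DF = 0.726365, PV = 7.626828
  t = 6.5000: CF_t = 10.500000, DF = 0.707268, PV = 7.426318
  t = 7.0000: CF_t = 1010.500000, DF = 0.688674, PV = 695.905241
Price P = sum_t PV_t = 809.745322
Macaulay numerator sum_t t * PV_t:
  t * PV_t at t = 0.5000: 5.111977
  t * PV_t at t = 1.0000: 9.955164
  t * PV_t at t = 1.5000: 14.540161
  t * PV_t at t = 2.0000: 18.877198
  t * PV_t at t = 2.5000: 22.976141
  t * PV_t at t = 3.0000: 26.846513
  t * PV_t at t = 3.5000: 30.497500
  t * PV_t at t = 4.0000: 33.937961
  t * PV_t at t = 4.5000: 37.176442
  t * PV_t at t = 5.0000: 40.221186
  t * PV_t at t = 5.5000: 43.080140
  t * PV_t at t = 6.0000: 45.760970
  t * PV_t at t = 6.5000: 48.271066
  t * PV_t at t = 7.0000: 4871.336690
Macaulay duration D = (sum_t t * PV_t) / P = 5248.589108 / 809.745322 = 6.481778


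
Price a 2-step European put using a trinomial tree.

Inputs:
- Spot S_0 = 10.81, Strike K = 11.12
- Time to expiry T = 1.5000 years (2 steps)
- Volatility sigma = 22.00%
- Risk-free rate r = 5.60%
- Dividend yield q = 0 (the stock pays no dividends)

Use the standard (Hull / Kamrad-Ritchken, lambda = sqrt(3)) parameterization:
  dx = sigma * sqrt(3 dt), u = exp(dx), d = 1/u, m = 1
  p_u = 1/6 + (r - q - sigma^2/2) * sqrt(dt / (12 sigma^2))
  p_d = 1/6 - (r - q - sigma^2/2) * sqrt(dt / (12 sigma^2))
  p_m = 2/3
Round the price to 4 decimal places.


dt = T/N = 0.750000; dx = sigma*sqrt(3*dt) = 0.330000
u = exp(dx) = 1.390968; d = 1/u = 0.718924
p_u = 0.202803, p_m = 0.666667, p_d = 0.130530
Discount per step: exp(-r*dt) = 0.958870
Stock lattice S(k, j) with j the centered position index:
  k=0: S(0,+0) = 10.8100
  k=1: S(1,-1) = 7.7716; S(1,+0) = 10.8100; S(1,+1) = 15.0364
  k=2: S(2,-2) = 5.5872; S(2,-1) = 7.7716; S(2,+0) = 10.8100; S(2,+1) = 15.0364; S(2,+2) = 20.9151
Terminal payoffs V(N, j) = max(K - S_T, 0):
  V(2,-2) = 5.532837; V(2,-1) = 3.348434; V(2,+0) = 0.310000; V(2,+1) = 0.000000; V(2,+2) = 0.000000
Backward induction: V(k, j) = exp(-r*dt) * [p_u * V(k+1, j+1) + p_m * V(k+1, j) + p_d * V(k+1, j-1)]
  V(1,-1) = exp(-r*dt) * [p_u*0.310000 + p_m*3.348434 + p_d*5.532837] = 2.893257
  V(1,+0) = exp(-r*dt) * [p_u*0.000000 + p_m*0.310000 + p_d*3.348434] = 0.617262
  V(1,+1) = exp(-r*dt) * [p_u*0.000000 + p_m*0.000000 + p_d*0.310000] = 0.038800
  V(0,+0) = exp(-r*dt) * [p_u*0.038800 + p_m*0.617262 + p_d*2.893257] = 0.764252

Answer: Price = V(0,0) = 0.7643


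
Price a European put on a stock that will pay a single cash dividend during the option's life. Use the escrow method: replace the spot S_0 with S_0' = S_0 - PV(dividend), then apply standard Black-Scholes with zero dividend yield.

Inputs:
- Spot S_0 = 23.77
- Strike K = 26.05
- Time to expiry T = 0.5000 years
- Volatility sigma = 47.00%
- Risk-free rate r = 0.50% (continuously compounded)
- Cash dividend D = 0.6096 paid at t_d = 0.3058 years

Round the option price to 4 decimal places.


Answer: Price = 4.8452

Derivation:
PV(D) = D * exp(-r * t_d) = 0.6096 * 0.99847217 = 0.60866863
S_0' = S_0 - PV(D) = 23.7700 - 0.60866863 = 23.16133137
d1 = (ln(S_0'/K) + (r + sigma^2/2)*T) / (sigma*sqrt(T)) = -0.17996208
d2 = d1 - sigma*sqrt(T) = -0.51230227
exp(-rT) = 0.99750312
N(-d1) = 0.57140883; N(-d2) = 0.69578026
P = K * exp(-rT) * N(-d2) - S_0' * N(-d1) = 26.0500 * 0.99750312 * 0.69578026 - 23.16133137 * 0.57140883 = 4.8452


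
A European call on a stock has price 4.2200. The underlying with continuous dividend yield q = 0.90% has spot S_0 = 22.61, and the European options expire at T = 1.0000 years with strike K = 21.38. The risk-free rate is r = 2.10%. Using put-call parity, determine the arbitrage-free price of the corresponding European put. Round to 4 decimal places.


Answer: Put price = 2.7483

Derivation:
Put-call parity: C - P = S_0 * exp(-qT) - K * exp(-rT).
S_0 * exp(-qT) = 22.6100 * 0.99104038 = 22.40742296
K * exp(-rT) = 21.3800 * 0.97921896 = 20.93570146
P = C - S*exp(-qT) + K*exp(-rT)
P = 4.2200 - 22.40742296 + 20.93570146 = 2.7483


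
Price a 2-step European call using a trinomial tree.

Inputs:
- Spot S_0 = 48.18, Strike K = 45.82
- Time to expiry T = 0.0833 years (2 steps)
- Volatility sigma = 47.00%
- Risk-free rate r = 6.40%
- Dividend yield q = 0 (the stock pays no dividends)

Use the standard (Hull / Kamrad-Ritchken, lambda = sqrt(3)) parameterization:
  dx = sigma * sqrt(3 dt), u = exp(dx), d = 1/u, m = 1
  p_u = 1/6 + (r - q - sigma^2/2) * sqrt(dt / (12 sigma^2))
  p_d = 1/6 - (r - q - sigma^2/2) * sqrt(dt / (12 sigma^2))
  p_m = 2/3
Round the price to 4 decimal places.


dt = T/N = 0.041650; dx = sigma*sqrt(3*dt) = 0.166137
u = exp(dx) = 1.180735; d = 1/u = 0.846930
p_u = 0.160844, p_m = 0.666667, p_d = 0.172489
Discount per step: exp(-r*dt) = 0.997338
Stock lattice S(k, j) with j the centered position index:
  k=0: S(0,+0) = 48.1800
  k=1: S(1,-1) = 40.8051; S(1,+0) = 48.1800; S(1,+1) = 56.8878
  k=2: S(2,-2) = 34.5591; S(2,-1) = 40.8051; S(2,+0) = 48.1800; S(2,+1) = 56.8878; S(2,+2) = 67.1694
Terminal payoffs V(N, j) = max(S_T - K, 0):
  V(2,-2) = 0.000000; V(2,-1) = 0.000000; V(2,+0) = 2.360000; V(2,+1) = 11.067797; V(2,+2) = 21.349395
Backward induction: V(k, j) = exp(-r*dt) * [p_u * V(k+1, j+1) + p_m * V(k+1, j) + p_d * V(k+1, j-1)]
  V(1,-1) = exp(-r*dt) * [p_u*2.360000 + p_m*0.000000 + p_d*0.000000] = 0.378582
  V(1,+0) = exp(-r*dt) * [p_u*11.067797 + p_m*2.360000 + p_d*0.000000] = 3.344597
  V(1,+1) = exp(-r*dt) * [p_u*21.349395 + p_m*11.067797 + p_d*2.360000] = 11.189666
  V(0,+0) = exp(-r*dt) * [p_u*11.189666 + p_m*3.344597 + p_d*0.378582] = 4.083925

Answer: Price = V(0,0) = 4.0839


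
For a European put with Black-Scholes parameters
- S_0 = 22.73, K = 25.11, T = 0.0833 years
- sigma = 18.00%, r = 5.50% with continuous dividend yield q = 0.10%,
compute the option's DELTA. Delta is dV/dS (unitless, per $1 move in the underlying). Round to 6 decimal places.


Answer: Delta = -0.964324

Derivation:
d1 = -1.8042509126; d2 = -1.8562020435
phi(d1) = 0.0783476573; exp(-qT) = 0.9999167035; exp(-rT) = 0.9954289791
N(-d1) = 0.9644040094
Delta = -exp(-qT) * N(-d1) = -0.9999167035 * 0.9644040094 = -0.964324


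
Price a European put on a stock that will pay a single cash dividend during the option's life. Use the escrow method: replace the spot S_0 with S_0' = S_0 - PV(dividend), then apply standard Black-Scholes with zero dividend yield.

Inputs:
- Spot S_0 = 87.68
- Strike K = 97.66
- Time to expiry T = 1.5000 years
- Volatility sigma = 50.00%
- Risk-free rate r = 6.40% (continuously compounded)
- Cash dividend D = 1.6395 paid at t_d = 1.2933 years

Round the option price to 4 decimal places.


PV(D) = D * exp(-r * t_d) = 1.6395 * 0.92056175 = 1.50926099
S_0' = S_0 - PV(D) = 87.6800 - 1.50926099 = 86.17073901
d1 = (ln(S_0'/K) + (r + sigma^2/2)*T) / (sigma*sqrt(T)) = 0.25856586
d2 = d1 - sigma*sqrt(T) = -0.35380657
exp(-rT) = 0.90846402
N(-d1) = 0.39798511; N(-d2) = 0.63825808
P = K * exp(-rT) * N(-d2) - S_0' * N(-d1) = 97.6600 * 0.90846402 * 0.63825808 - 86.17073901 * 0.39798511 = 22.3320

Answer: Price = 22.3320


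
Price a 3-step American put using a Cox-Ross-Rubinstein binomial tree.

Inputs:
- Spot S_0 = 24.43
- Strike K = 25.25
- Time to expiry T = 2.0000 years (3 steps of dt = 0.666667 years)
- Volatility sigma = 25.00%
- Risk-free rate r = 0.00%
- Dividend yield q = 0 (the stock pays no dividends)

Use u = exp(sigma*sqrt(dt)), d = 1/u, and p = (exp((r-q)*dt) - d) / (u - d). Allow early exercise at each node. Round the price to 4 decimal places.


dt = T/N = 0.666667
u = exp(sigma*sqrt(dt)) = 1.226450; d = 1/u = 0.815361
p = (exp((r-q)*dt) - d) / (u - d) = 0.449145
Discount per step: exp(-r*dt) = 1.000000
Stock lattice S(k, i) with i counting down-moves:
  k=0: S(0,0) = 24.4300
  k=1: S(1,0) = 29.9622; S(1,1) = 19.9193
  k=2: S(2,0) = 36.7471; S(2,1) = 24.4300; S(2,2) = 16.2414
  k=3: S(3,0) = 45.0685; S(3,1) = 29.9622; S(3,2) = 19.9193; S(3,3) = 13.2426
Terminal payoffs V(N, i) = max(K - S_T, 0):
  V(3,0) = 0.000000; V(3,1) = 0.000000; V(3,2) = 5.330727; V(3,3) = 12.007393
Backward induction: V(k, i) = exp(-r*dt) * [p * V(k+1, i) + (1-p) * V(k+1, i+1)]; then take max(V_cont, immediate exercise) for American.
  V(2,0) = exp(-r*dt) * [p*0.000000 + (1-p)*0.000000] = 0.000000; exercise = 0.000000; V(2,0) = max -> 0.000000
  V(2,1) = exp(-r*dt) * [p*0.000000 + (1-p)*5.330727] = 2.936456; exercise = 0.820000; V(2,1) = max -> 2.936456
  V(2,2) = exp(-r*dt) * [p*5.330727 + (1-p)*12.007393] = 9.008599; exercise = 9.008599; V(2,2) = max -> 9.008599
  V(1,0) = exp(-r*dt) * [p*0.000000 + (1-p)*2.936456] = 1.617560; exercise = 0.000000; V(1,0) = max -> 1.617560
  V(1,1) = exp(-r*dt) * [p*2.936456 + (1-p)*9.008599] = 6.281324; exercise = 5.330727; V(1,1) = max -> 6.281324
  V(0,0) = exp(-r*dt) * [p*1.617560 + (1-p)*6.281324] = 4.186616; exercise = 0.820000; V(0,0) = max -> 4.186616

Answer: Price = V(0,0) = 4.1866


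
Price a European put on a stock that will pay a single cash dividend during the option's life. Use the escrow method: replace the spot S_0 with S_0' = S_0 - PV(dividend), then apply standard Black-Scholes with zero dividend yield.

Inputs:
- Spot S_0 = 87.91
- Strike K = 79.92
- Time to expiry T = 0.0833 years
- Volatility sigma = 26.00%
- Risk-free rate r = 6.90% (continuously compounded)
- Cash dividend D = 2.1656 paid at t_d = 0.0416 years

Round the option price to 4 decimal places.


Answer: Price = 0.5013

Derivation:
PV(D) = D * exp(-r * t_d) = 2.1656 * 0.99713372 = 2.15939277
S_0' = S_0 - PV(D) = 87.9100 - 2.15939277 = 85.75060723
d1 = (ln(S_0'/K) + (r + sigma^2/2)*T) / (sigma*sqrt(T)) = 1.05250164
d2 = d1 - sigma*sqrt(T) = 0.97746112
exp(-rT) = 0.99426879
N(-d1) = 0.14628473; N(-d2) = 0.16417046
P = K * exp(-rT) * N(-d2) - S_0' * N(-d1) = 79.9200 * 0.99426879 * 0.16417046 - 85.75060723 * 0.14628473 = 0.5013


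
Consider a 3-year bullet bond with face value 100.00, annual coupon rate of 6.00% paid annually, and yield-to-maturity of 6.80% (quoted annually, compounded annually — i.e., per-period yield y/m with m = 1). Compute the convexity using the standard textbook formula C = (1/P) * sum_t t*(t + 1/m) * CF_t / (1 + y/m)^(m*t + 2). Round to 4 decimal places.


Coupon per period c = face * coupon_rate / m = 6.000000
Periods per year m = 1; per-period yield y/m = 0.068000
Number of cashflows N = 3
Cashflows (t years, CF_t, discount factor 1/(1+y/m)^(m*t), PV):
  t = 1.0000: CF_t = 6.000000, DF = 0.936330, PV = 5.617978
  t = 2.0000: CF_t = 6.000000, DF = 0.876713, PV = 5.260279
  t = 3.0000: CF_t = 106.000000, DF = 0.820892, PV = 87.014596
Price P = sum_t PV_t = 97.892852
Convexity numerator sum_t t*(t + 1/m) * CF_t / (1+y/m)^(m*t + 2):
  t = 1.0000: term = 9.850709
  t = 2.0000: term = 27.670531
  t = 3.0000: term = 915.442030
Convexity = (1/P) * sum = 952.963269 / 97.892852 = 9.734758

Answer: Convexity = 9.7348


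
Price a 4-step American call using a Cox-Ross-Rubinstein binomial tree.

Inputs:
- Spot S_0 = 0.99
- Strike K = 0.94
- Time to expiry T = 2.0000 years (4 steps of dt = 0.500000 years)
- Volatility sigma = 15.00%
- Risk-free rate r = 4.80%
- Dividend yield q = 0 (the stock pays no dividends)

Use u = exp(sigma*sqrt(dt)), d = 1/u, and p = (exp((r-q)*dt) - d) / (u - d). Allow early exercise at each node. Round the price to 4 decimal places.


Answer: Price = V(0,0) = 0.1645

Derivation:
dt = T/N = 0.500000
u = exp(sigma*sqrt(dt)) = 1.111895; d = 1/u = 0.899365
p = (exp((r-q)*dt) - d) / (u - d) = 0.587800
Discount per step: exp(-r*dt) = 0.976286
Stock lattice S(k, i) with i counting down-moves:
  k=0: S(0,0) = 0.9900
  k=1: S(1,0) = 1.1008; S(1,1) = 0.8904
  k=2: S(2,0) = 1.2239; S(2,1) = 0.9900; S(2,2) = 0.8008
  k=3: S(3,0) = 1.3609; S(3,1) = 1.1008; S(3,2) = 0.8904; S(3,3) = 0.7202
  k=4: S(4,0) = 1.5132; S(4,1) = 1.2239; S(4,2) = 0.9900; S(4,3) = 0.8008; S(4,4) = 0.6477
Terminal payoffs V(N, i) = max(S_T - K, 0):
  V(4,0) = 0.573181; V(4,1) = 0.283948; V(4,2) = 0.050000; V(4,3) = 0.000000; V(4,4) = 0.000000
Backward induction: V(k, i) = exp(-r*dt) * [p * V(k+1, i) + (1-p) * V(k+1, i+1)]; then take max(V_cont, immediate exercise) for American.
  V(3,0) = exp(-r*dt) * [p*0.573181 + (1-p)*0.283948] = 0.443193; exercise = 0.420902; V(3,0) = max -> 0.443193
  V(3,1) = exp(-r*dt) * [p*0.283948 + (1-p)*0.050000] = 0.183068; exercise = 0.160776; V(3,1) = max -> 0.183068
  V(3,2) = exp(-r*dt) * [p*0.050000 + (1-p)*0.000000] = 0.028693; exercise = 0.000000; V(3,2) = max -> 0.028693
  V(3,3) = exp(-r*dt) * [p*0.000000 + (1-p)*0.000000] = 0.000000; exercise = 0.000000; V(3,3) = max -> 0.000000
  V(2,0) = exp(-r*dt) * [p*0.443193 + (1-p)*0.183068] = 0.328002; exercise = 0.283948; V(2,0) = max -> 0.328002
  V(2,1) = exp(-r*dt) * [p*0.183068 + (1-p)*0.028693] = 0.116602; exercise = 0.050000; V(2,1) = max -> 0.116602
  V(2,2) = exp(-r*dt) * [p*0.028693 + (1-p)*0.000000] = 0.016466; exercise = 0.000000; V(2,2) = max -> 0.016466
  V(1,0) = exp(-r*dt) * [p*0.328002 + (1-p)*0.116602] = 0.235151; exercise = 0.160776; V(1,0) = max -> 0.235151
  V(1,1) = exp(-r*dt) * [p*0.116602 + (1-p)*0.016466] = 0.073540; exercise = 0.000000; V(1,1) = max -> 0.073540
  V(0,0) = exp(-r*dt) * [p*0.235151 + (1-p)*0.073540] = 0.164538; exercise = 0.050000; V(0,0) = max -> 0.164538


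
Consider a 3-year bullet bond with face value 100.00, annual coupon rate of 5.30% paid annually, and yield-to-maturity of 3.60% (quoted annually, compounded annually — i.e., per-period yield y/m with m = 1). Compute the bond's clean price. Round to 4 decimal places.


Coupon per period c = face * coupon_rate / m = 5.300000
Periods per year m = 1; per-period yield y/m = 0.036000
Number of cashflows N = 3
Cashflows (t years, CF_t, discount factor 1/(1+y/m)^(m*t), PV):
  t = 1.0000: CF_t = 5.300000, DF = 0.965251, PV = 5.115830
  t = 2.0000: CF_t = 5.300000, DF = 0.931709, PV = 4.938060
  t = 3.0000: CF_t = 105.300000, DF = 0.899333, PV = 94.699809
Price P = sum_t PV_t = 104.753699

Answer: Price = 104.7537


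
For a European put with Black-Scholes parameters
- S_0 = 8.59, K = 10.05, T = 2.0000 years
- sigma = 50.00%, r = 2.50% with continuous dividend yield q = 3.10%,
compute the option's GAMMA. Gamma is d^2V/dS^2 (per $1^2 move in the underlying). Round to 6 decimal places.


d1 = 0.1145882116; d2 = -0.5925185696
phi(d1) = 0.3963317118; exp(-qT) = 0.9398828868; exp(-rT) = 0.9512294245
Gamma = exp(-qT) * phi(d1) / (S * sigma * sqrt(T)) = 0.9398828868 * 0.3963317118 / (8.5900 * 0.5000 * 1.4142135624) = 0.061327

Answer: Gamma = 0.061327


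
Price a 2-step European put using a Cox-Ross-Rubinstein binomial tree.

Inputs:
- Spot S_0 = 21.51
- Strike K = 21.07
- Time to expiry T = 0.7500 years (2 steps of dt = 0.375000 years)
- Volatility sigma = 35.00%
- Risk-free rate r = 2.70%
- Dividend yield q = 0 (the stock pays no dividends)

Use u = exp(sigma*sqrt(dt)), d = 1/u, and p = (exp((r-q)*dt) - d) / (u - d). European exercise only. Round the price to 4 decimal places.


dt = T/N = 0.375000
u = exp(sigma*sqrt(dt)) = 1.239032; d = 1/u = 0.807082
p = (exp((r-q)*dt) - d) / (u - d) = 0.470181
Discount per step: exp(-r*dt) = 0.989926
Stock lattice S(k, i) with i counting down-moves:
  k=0: S(0,0) = 21.5100
  k=1: S(1,0) = 26.6516; S(1,1) = 17.3603
  k=2: S(2,0) = 33.0222; S(2,1) = 21.5100; S(2,2) = 14.0112
Terminal payoffs V(N, i) = max(K - S_T, 0):
  V(2,0) = 0.000000; V(2,1) = 0.000000; V(2,2) = 7.058797
Backward induction: V(k, i) = exp(-r*dt) * [p * V(k+1, i) + (1-p) * V(k+1, i+1)].
  V(1,0) = exp(-r*dt) * [p*0.000000 + (1-p)*0.000000] = 0.000000
  V(1,1) = exp(-r*dt) * [p*0.000000 + (1-p)*7.058797] = 3.702210
  V(0,0) = exp(-r*dt) * [p*0.000000 + (1-p)*3.702210] = 1.941742

Answer: Price = V(0,0) = 1.9417


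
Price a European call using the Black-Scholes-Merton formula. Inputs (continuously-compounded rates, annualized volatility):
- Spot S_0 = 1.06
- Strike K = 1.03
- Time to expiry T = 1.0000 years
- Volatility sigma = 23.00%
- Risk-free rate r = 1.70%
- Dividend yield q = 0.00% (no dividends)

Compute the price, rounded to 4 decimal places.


Answer: Price = 0.1204

Derivation:
d1 = (ln(S/K) + (r - q + 0.5*sigma^2) * T) / (sigma * sqrt(T)) = 0.31373959
d2 = d1 - sigma * sqrt(T) = 0.08373959
exp(-rT) = 0.98314368; exp(-qT) = 1.00000000
C = S_0 * exp(-qT) * N(d1) - K * exp(-rT) * N(d2)
N(d1) = 0.62314059; N(d2) = 0.53336826
C = 1.0600 * 1.00000000 * 0.62314059 - 1.0300 * 0.98314368 * 0.53336826 = 0.1204


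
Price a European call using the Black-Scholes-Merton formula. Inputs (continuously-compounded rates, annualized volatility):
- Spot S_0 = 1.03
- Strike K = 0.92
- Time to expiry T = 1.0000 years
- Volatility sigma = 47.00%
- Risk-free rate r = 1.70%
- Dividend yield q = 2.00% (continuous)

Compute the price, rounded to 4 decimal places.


Answer: Price = 0.2351

Derivation:
d1 = (ln(S/K) + (r - q + 0.5*sigma^2) * T) / (sigma * sqrt(T)) = 0.46891577
d2 = d1 - sigma * sqrt(T) = -0.00108423
exp(-rT) = 0.98314368; exp(-qT) = 0.98019867
C = S_0 * exp(-qT) * N(d1) - K * exp(-rT) * N(d2)
N(d1) = 0.68043508; N(d2) = 0.49956745
C = 1.0300 * 0.98019867 * 0.68043508 - 0.9200 * 0.98314368 * 0.49956745 = 0.2351


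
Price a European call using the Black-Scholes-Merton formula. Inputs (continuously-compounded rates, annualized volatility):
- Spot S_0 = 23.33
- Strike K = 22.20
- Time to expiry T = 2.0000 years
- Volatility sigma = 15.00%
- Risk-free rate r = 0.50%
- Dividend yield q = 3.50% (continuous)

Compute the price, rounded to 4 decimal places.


d1 = (ln(S/K) + (r - q + 0.5*sigma^2) * T) / (sigma * sqrt(T)) = 0.05726526
d2 = d1 - sigma * sqrt(T) = -0.15486677
exp(-rT) = 0.99004983; exp(-qT) = 0.93239382
C = S_0 * exp(-qT) * N(d1) - K * exp(-rT) * N(d2)
N(d1) = 0.52283306; N(d2) = 0.43846318
C = 23.3300 * 0.93239382 * 0.52283306 - 22.2000 * 0.99004983 * 0.43846318 = 1.7360

Answer: Price = 1.7360


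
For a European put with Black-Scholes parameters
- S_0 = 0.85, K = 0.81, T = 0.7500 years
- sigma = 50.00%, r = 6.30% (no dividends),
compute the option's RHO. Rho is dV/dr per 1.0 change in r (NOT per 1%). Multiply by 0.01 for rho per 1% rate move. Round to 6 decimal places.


d1 = 0.4369435377; d2 = 0.0039308358
phi(d1) = 0.3626205310; exp(-qT) = 1.0000000000; exp(-rT) = 0.9538489056
N(-d2) = 0.4984318275
Rho = -K*T*exp(-rT)*N(-d2) = -0.8100 * 0.7500 * 0.9538489056 * 0.4984318275 = -0.288823

Answer: Rho = -0.288823


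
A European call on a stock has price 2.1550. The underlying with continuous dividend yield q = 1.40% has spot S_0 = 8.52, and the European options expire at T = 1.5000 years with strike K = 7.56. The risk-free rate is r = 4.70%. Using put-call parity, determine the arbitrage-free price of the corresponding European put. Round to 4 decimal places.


Put-call parity: C - P = S_0 * exp(-qT) - K * exp(-rT).
S_0 * exp(-qT) = 8.5200 * 0.97921896 = 8.34294558
K * exp(-rT) = 7.5600 * 0.93192774 = 7.04537371
P = C - S*exp(-qT) + K*exp(-rT)
P = 2.1550 - 8.34294558 + 7.04537371 = 0.8574

Answer: Put price = 0.8574


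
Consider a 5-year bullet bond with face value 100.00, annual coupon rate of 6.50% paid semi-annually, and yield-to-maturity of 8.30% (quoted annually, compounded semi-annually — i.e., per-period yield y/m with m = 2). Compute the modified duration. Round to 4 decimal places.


Coupon per period c = face * coupon_rate / m = 3.250000
Periods per year m = 2; per-period yield y/m = 0.041500
Number of cashflows N = 10
Cashflows (t years, CF_t, discount factor 1/(1+y/m)^(m*t), PV):
  t = 0.5000: CF_t = 3.250000, DF = 0.960154, PV = 3.120499
  t = 1.0000: CF_t = 3.250000, DF = 0.921895, PV = 2.996159
  t = 1.5000: CF_t = 3.250000, DF = 0.885161, PV = 2.876773
  t = 2.0000: CF_t = 3.250000, DF = 0.849890, PV = 2.762144
  t = 2.5000: CF_t = 3.250000, DF = 0.816025, PV = 2.652082
  t = 3.0000: CF_t = 3.250000, DF = 0.783510, PV = 2.546406
  t = 3.5000: CF_t = 3.250000, DF = 0.752290, PV = 2.444941
  t = 4.0000: CF_t = 3.250000, DF = 0.722314, PV = 2.347519
  t = 4.5000: CF_t = 3.250000, DF = 0.693532, PV = 2.253979
  t = 5.0000: CF_t = 103.250000, DF = 0.665897, PV = 68.753897
Price P = sum_t PV_t = 92.754399
First compute Macaulay numerator sum_t t * PV_t:
  t * PV_t at t = 0.5000: 1.560250
  t * PV_t at t = 1.0000: 2.996159
  t * PV_t at t = 1.5000: 4.315159
  t * PV_t at t = 2.0000: 5.524287
  t * PV_t at t = 2.5000: 6.630206
  t * PV_t at t = 3.0000: 7.639219
  t * PV_t at t = 3.5000: 8.557295
  t * PV_t at t = 4.0000: 9.390077
  t * PV_t at t = 4.5000: 10.142906
  t * PV_t at t = 5.0000: 343.769484
Macaulay duration D = 400.525041 / 92.754399 = 4.318124
Modified duration = D / (1 + y/m) = 4.318124 / (1 + 0.041500) = 4.146063

Answer: Modified duration = 4.1461


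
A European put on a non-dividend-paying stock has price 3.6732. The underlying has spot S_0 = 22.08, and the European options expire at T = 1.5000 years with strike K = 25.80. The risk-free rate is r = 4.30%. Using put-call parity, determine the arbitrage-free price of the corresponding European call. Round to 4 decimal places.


Answer: Call price = 1.5648

Derivation:
Put-call parity: C - P = S_0 * exp(-qT) - K * exp(-rT).
S_0 * exp(-qT) = 22.0800 * 1.00000000 = 22.08000000
K * exp(-rT) = 25.8000 * 0.93753611 = 24.18843175
C = P + S*exp(-qT) - K*exp(-rT)
C = 3.6732 + 22.08000000 - 24.18843175 = 1.5648


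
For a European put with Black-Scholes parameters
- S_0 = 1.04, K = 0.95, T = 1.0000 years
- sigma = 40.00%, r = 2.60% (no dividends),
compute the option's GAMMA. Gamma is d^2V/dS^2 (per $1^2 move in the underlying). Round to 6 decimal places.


d1 = 0.4912850189; d2 = 0.0912850189
phi(d1) = 0.3535893675; exp(-qT) = 1.0000000000; exp(-rT) = 0.9743350896
Gamma = exp(-qT) * phi(d1) / (S * sigma * sqrt(T)) = 1.0000000000 * 0.3535893675 / (1.0400 * 0.4000 * 1.0000000000) = 0.849974

Answer: Gamma = 0.849974


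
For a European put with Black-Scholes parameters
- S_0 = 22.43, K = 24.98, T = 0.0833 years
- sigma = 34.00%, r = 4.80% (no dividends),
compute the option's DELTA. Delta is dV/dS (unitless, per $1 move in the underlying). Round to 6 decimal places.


Answer: Delta = -0.843146

Derivation:
d1 = -1.0074707319; d2 = -1.1056006458
phi(d1) = 0.2401630597; exp(-qT) = 1.0000000000; exp(-rT) = 0.9960095830
N(-d1) = 0.8431456921
Delta = -exp(-qT) * N(-d1) = -1.0000000000 * 0.8431456921 = -0.843146


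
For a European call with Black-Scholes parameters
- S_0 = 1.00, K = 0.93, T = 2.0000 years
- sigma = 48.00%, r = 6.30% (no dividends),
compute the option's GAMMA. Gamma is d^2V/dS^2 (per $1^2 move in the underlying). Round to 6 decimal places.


d1 = 0.6319335122; d2 = -0.0468889978
phi(d1) = 0.3267341241; exp(-qT) = 1.0000000000; exp(-rT) = 0.8816148468
Gamma = exp(-qT) * phi(d1) / (S * sigma * sqrt(T)) = 1.0000000000 * 0.3267341241 / (1.0000 * 0.4800 * 1.4142135624) = 0.481325

Answer: Gamma = 0.481325


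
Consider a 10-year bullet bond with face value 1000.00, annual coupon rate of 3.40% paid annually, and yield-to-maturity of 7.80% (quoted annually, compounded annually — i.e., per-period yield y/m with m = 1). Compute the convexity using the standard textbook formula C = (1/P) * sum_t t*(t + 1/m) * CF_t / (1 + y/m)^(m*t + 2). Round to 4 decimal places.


Coupon per period c = face * coupon_rate / m = 34.000000
Periods per year m = 1; per-period yield y/m = 0.078000
Number of cashflows N = 10
Cashflows (t years, CF_t, discount factor 1/(1+y/m)^(m*t), PV):
  t = 1.0000: CF_t = 34.000000, DF = 0.927644, PV = 31.539889
  t = 2.0000: CF_t = 34.000000, DF = 0.860523, PV = 29.257782
  t = 3.0000: CF_t = 34.000000, DF = 0.798259, PV = 27.140799
  t = 4.0000: CF_t = 34.000000, DF = 0.740500, PV = 25.176994
  t = 5.0000: CF_t = 34.000000, DF = 0.686920, PV = 23.355282
  t = 6.0000: CF_t = 34.000000, DF = 0.637217, PV = 21.665382
  t = 7.0000: CF_t = 34.000000, DF = 0.591111, PV = 20.097757
  t = 8.0000: CF_t = 34.000000, DF = 0.548340, PV = 18.643559
  t = 9.0000: CF_t = 34.000000, DF = 0.508664, PV = 17.294582
  t = 10.0000: CF_t = 1034.000000, DF = 0.471859, PV = 487.902373
Price P = sum_t PV_t = 702.074399
Convexity numerator sum_t t*(t + 1/m) * CF_t / (1+y/m)^(m*t + 2):
  t = 1.0000: term = 54.281599
  t = 2.0000: term = 151.061963
  t = 3.0000: term = 280.263382
  t = 4.0000: term = 433.307641
  t = 5.0000: term = 602.932710
  t = 6.0000: term = 783.029494
  t = 7.0000: term = 968.496591
  t = 8.0000: term = 1155.111227
  t = 9.0000: term = 1339.414688
  t = 10.0000: term = 46183.633036
Convexity = (1/P) * sum = 51951.532332 / 702.074399 = 73.997190

Answer: Convexity = 73.9972


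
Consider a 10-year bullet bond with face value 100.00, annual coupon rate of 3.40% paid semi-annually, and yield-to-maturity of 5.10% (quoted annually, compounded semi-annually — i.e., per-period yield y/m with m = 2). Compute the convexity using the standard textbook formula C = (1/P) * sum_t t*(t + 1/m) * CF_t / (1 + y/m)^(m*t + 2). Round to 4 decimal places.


Answer: Convexity = 79.3252

Derivation:
Coupon per period c = face * coupon_rate / m = 1.700000
Periods per year m = 2; per-period yield y/m = 0.025500
Number of cashflows N = 20
Cashflows (t years, CF_t, discount factor 1/(1+y/m)^(m*t), PV):
  t = 0.5000: CF_t = 1.700000, DF = 0.975134, PV = 1.657728
  t = 1.0000: CF_t = 1.700000, DF = 0.950886, PV = 1.616507
  t = 1.5000: CF_t = 1.700000, DF = 0.927242, PV = 1.576311
  t = 2.0000: CF_t = 1.700000, DF = 0.904185, PV = 1.537115
  t = 2.5000: CF_t = 1.700000, DF = 0.881702, PV = 1.498893
  t = 3.0000: CF_t = 1.700000, DF = 0.859777, PV = 1.461622
  t = 3.5000: CF_t = 1.700000, DF = 0.838398, PV = 1.425277
  t = 4.0000: CF_t = 1.700000, DF = 0.817551, PV = 1.389836
  t = 4.5000: CF_t = 1.700000, DF = 0.797222, PV = 1.355277
  t = 5.0000: CF_t = 1.700000, DF = 0.777398, PV = 1.321576
  t = 5.5000: CF_t = 1.700000, DF = 0.758067, PV = 1.288714
  t = 6.0000: CF_t = 1.700000, DF = 0.739217, PV = 1.256669
  t = 6.5000: CF_t = 1.700000, DF = 0.720836, PV = 1.225421
  t = 7.0000: CF_t = 1.700000, DF = 0.702912, PV = 1.194950
  t = 7.5000: CF_t = 1.700000, DF = 0.685433, PV = 1.165236
  t = 8.0000: CF_t = 1.700000, DF = 0.668389, PV = 1.136261
  t = 8.5000: CF_t = 1.700000, DF = 0.651769, PV = 1.108007
  t = 9.0000: CF_t = 1.700000, DF = 0.635562, PV = 1.080456
  t = 9.5000: CF_t = 1.700000, DF = 0.619758, PV = 1.053589
  t = 10.0000: CF_t = 101.700000, DF = 0.604347, PV = 61.462137
Price P = sum_t PV_t = 86.811582
Convexity numerator sum_t t*(t + 1/m) * CF_t / (1+y/m)^(m*t + 2):
  t = 0.5000: term = 0.788156
  t = 1.0000: term = 2.305672
  t = 1.5000: term = 4.496679
  t = 2.0000: term = 7.308108
  t = 2.5000: term = 10.689577
  t = 3.0000: term = 14.593280
  t = 3.5000: term = 18.973872
  t = 4.0000: term = 23.788375
  t = 4.5000: term = 28.996069
  t = 5.0000: term = 34.558401
  t = 5.5000: term = 40.438889
  t = 6.0000: term = 46.603037
  t = 6.5000: term = 53.018245
  t = 7.0000: term = 59.653728
  t = 7.5000: term = 66.480438
  t = 8.0000: term = 73.470986
  t = 8.5000: term = 80.599570
  t = 9.0000: term = 87.841904
  t = 9.5000: term = 95.175150
  t = 10.0000: term = 6136.569094
Convexity = (1/P) * sum = 6886.349231 / 86.811582 = 79.325236


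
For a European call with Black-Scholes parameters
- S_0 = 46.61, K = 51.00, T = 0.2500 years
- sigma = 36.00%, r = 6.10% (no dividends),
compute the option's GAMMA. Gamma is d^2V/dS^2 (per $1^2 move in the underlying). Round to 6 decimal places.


d1 = -0.3253362352; d2 = -0.5053362352
phi(d1) = 0.3783784604; exp(-qT) = 1.0000000000; exp(-rT) = 0.9848656924
Gamma = exp(-qT) * phi(d1) / (S * sigma * sqrt(T)) = 1.0000000000 * 0.3783784604 / (46.6100 * 0.3600 * 0.5000000000) = 0.045100

Answer: Gamma = 0.045100


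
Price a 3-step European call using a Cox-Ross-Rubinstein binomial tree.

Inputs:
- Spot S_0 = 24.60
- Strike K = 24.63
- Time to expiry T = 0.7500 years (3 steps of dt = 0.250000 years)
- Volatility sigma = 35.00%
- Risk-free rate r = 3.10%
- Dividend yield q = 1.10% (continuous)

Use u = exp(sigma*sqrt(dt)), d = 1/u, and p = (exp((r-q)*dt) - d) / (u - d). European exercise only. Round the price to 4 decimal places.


Answer: Price = V(0,0) = 3.3331

Derivation:
dt = T/N = 0.250000
u = exp(sigma*sqrt(dt)) = 1.191246; d = 1/u = 0.839457
p = (exp((r-q)*dt) - d) / (u - d) = 0.470610
Discount per step: exp(-r*dt) = 0.992280
Stock lattice S(k, i) with i counting down-moves:
  k=0: S(0,0) = 24.6000
  k=1: S(1,0) = 29.3047; S(1,1) = 20.6506
  k=2: S(2,0) = 34.9091; S(2,1) = 24.6000; S(2,2) = 17.3353
  k=3: S(3,0) = 41.5853; S(3,1) = 29.3047; S(3,2) = 20.6506; S(3,3) = 14.5523
Terminal payoffs V(N, i) = max(S_T - K, 0):
  V(3,0) = 16.955288; V(3,1) = 4.674657; V(3,2) = 0.000000; V(3,3) = 0.000000
Backward induction: V(k, i) = exp(-r*dt) * [p * V(k+1, i) + (1-p) * V(k+1, i+1)].
  V(2,0) = exp(-r*dt) * [p*16.955288 + (1-p)*4.674657] = 10.373338
  V(2,1) = exp(-r*dt) * [p*4.674657 + (1-p)*0.000000] = 2.182956
  V(2,2) = exp(-r*dt) * [p*0.000000 + (1-p)*0.000000] = 0.000000
  V(1,0) = exp(-r*dt) * [p*10.373338 + (1-p)*2.182956] = 5.990823
  V(1,1) = exp(-r*dt) * [p*2.182956 + (1-p)*0.000000] = 1.019390
  V(0,0) = exp(-r*dt) * [p*5.990823 + (1-p)*1.019390] = 3.333064


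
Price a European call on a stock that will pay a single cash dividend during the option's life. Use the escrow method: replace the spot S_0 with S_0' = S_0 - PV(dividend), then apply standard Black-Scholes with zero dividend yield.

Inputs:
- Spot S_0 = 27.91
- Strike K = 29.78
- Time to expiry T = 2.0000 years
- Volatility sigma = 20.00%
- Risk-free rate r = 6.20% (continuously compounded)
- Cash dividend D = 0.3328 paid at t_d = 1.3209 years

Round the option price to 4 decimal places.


PV(D) = D * exp(-r * t_d) = 0.3328 * 0.92136796 = 0.30663126
S_0' = S_0 - PV(D) = 27.9100 - 0.30663126 = 27.60336874
d1 = (ln(S_0'/K) + (r + sigma^2/2)*T) / (sigma*sqrt(T)) = 0.31148334
d2 = d1 - sigma*sqrt(T) = 0.02864063
exp(-rT) = 0.88337984
N(d1) = 0.62228340; N(d2) = 0.51142440
C = S_0' * N(d1) - K * exp(-rT) * N(d2) = 27.60336874 * 0.62228340 - 29.7800 * 0.88337984 * 0.51142440 = 3.7231

Answer: Price = 3.7231


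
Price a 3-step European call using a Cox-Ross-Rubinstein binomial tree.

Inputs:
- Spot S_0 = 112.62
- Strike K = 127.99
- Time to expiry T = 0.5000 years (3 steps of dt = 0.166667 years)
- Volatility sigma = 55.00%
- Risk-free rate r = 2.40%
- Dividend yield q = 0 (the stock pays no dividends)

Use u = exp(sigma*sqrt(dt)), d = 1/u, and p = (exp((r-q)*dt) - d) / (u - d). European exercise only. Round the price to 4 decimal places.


Answer: Price = V(0,0) = 12.8482

Derivation:
dt = T/N = 0.166667
u = exp(sigma*sqrt(dt)) = 1.251742; d = 1/u = 0.798886
p = (exp((r-q)*dt) - d) / (u - d) = 0.452951
Discount per step: exp(-r*dt) = 0.996008
Stock lattice S(k, i) with i counting down-moves:
  k=0: S(0,0) = 112.6200
  k=1: S(1,0) = 140.9712; S(1,1) = 89.9706
  k=2: S(2,0) = 176.4597; S(2,1) = 112.6200; S(2,2) = 71.8763
  k=3: S(3,0) = 220.8821; S(3,1) = 140.9712; S(3,2) = 89.9706; S(3,3) = 57.4210
Terminal payoffs V(N, i) = max(S_T - K, 0):
  V(3,0) = 92.892083; V(3,1) = 12.981237; V(3,2) = 0.000000; V(3,3) = 0.000000
Backward induction: V(k, i) = exp(-r*dt) * [p * V(k+1, i) + (1-p) * V(k+1, i+1)].
  V(2,0) = exp(-r*dt) * [p*92.892083 + (1-p)*12.981237] = 48.980623
  V(2,1) = exp(-r*dt) * [p*12.981237 + (1-p)*0.000000] = 5.856392
  V(2,2) = exp(-r*dt) * [p*0.000000 + (1-p)*0.000000] = 0.000000
  V(1,0) = exp(-r*dt) * [p*48.980623 + (1-p)*5.856392] = 25.288202
  V(1,1) = exp(-r*dt) * [p*5.856392 + (1-p)*0.000000] = 2.642070
  V(0,0) = exp(-r*dt) * [p*25.288202 + (1-p)*2.642070] = 12.848163


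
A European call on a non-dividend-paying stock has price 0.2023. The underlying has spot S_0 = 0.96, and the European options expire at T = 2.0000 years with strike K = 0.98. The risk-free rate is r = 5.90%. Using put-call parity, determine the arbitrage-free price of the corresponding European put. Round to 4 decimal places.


Put-call parity: C - P = S_0 * exp(-qT) - K * exp(-rT).
S_0 * exp(-qT) = 0.9600 * 1.00000000 = 0.96000000
K * exp(-rT) = 0.9800 * 0.88869605 = 0.87092213
P = C - S*exp(-qT) + K*exp(-rT)
P = 0.2023 - 0.96000000 + 0.87092213 = 0.1132

Answer: Put price = 0.1132


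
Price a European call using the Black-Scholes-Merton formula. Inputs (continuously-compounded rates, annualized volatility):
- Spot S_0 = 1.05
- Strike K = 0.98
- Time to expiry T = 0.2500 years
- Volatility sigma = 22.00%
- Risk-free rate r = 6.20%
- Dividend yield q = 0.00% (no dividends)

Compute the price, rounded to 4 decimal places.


Answer: Price = 0.0991

Derivation:
d1 = (ln(S/K) + (r - q + 0.5*sigma^2) * T) / (sigma * sqrt(T)) = 0.82311701
d2 = d1 - sigma * sqrt(T) = 0.71311701
exp(-rT) = 0.98461951; exp(-qT) = 1.00000000
C = S_0 * exp(-qT) * N(d1) - K * exp(-rT) * N(d2)
N(d1) = 0.79477927; N(d2) = 0.76211332
C = 1.0500 * 1.00000000 * 0.79477927 - 0.9800 * 0.98461951 * 0.76211332 = 0.0991


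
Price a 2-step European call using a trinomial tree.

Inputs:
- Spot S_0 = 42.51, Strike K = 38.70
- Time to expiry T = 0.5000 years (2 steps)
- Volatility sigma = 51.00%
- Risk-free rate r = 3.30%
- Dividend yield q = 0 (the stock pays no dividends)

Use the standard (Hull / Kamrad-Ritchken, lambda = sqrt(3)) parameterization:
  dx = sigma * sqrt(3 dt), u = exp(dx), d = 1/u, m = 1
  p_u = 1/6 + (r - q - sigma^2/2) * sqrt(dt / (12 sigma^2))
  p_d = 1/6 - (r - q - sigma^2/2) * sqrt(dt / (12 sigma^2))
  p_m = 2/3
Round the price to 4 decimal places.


Answer: Price = V(0,0) = 8.0956

Derivation:
dt = T/N = 0.250000; dx = sigma*sqrt(3*dt) = 0.441673
u = exp(dx) = 1.555307; d = 1/u = 0.642960
p_u = 0.139200, p_m = 0.666667, p_d = 0.194133
Discount per step: exp(-r*dt) = 0.991784
Stock lattice S(k, j) with j the centered position index:
  k=0: S(0,+0) = 42.5100
  k=1: S(1,-1) = 27.3322; S(1,+0) = 42.5100; S(1,+1) = 66.1161
  k=2: S(2,-2) = 17.5735; S(2,-1) = 27.3322; S(2,+0) = 42.5100; S(2,+1) = 66.1161; S(2,+2) = 102.8308
Terminal payoffs V(N, j) = max(S_T - K, 0):
  V(2,-2) = 0.000000; V(2,-1) = 0.000000; V(2,+0) = 3.810000; V(2,+1) = 27.416101; V(2,+2) = 64.130834
Backward induction: V(k, j) = exp(-r*dt) * [p_u * V(k+1, j+1) + p_m * V(k+1, j) + p_d * V(k+1, j-1)]
  V(1,-1) = exp(-r*dt) * [p_u*3.810000 + p_m*0.000000 + p_d*0.000000] = 0.525995
  V(1,+0) = exp(-r*dt) * [p_u*27.416101 + p_m*3.810000 + p_d*0.000000] = 6.304099
  V(1,+1) = exp(-r*dt) * [p_u*64.130834 + p_m*27.416101 + p_d*3.810000] = 27.714475
  V(0,+0) = exp(-r*dt) * [p_u*27.714475 + p_m*6.304099 + p_d*0.525995] = 8.095638


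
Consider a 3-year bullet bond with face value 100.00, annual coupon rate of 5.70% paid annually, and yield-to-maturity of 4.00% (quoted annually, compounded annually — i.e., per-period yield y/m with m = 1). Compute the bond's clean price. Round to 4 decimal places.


Coupon per period c = face * coupon_rate / m = 5.700000
Periods per year m = 1; per-period yield y/m = 0.040000
Number of cashflows N = 3
Cashflows (t years, CF_t, discount factor 1/(1+y/m)^(m*t), PV):
  t = 1.0000: CF_t = 5.700000, DF = 0.961538, PV = 5.480769
  t = 2.0000: CF_t = 5.700000, DF = 0.924556, PV = 5.269970
  t = 3.0000: CF_t = 105.700000, DF = 0.888996, PV = 93.966915
Price P = sum_t PV_t = 104.717655

Answer: Price = 104.7177


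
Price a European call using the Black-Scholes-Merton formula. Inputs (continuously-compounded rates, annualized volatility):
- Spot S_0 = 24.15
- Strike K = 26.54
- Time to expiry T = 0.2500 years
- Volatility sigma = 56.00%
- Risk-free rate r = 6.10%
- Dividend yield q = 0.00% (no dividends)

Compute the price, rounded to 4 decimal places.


d1 = (ln(S/K) + (r - q + 0.5*sigma^2) * T) / (sigma * sqrt(T)) = -0.14256660
d2 = d1 - sigma * sqrt(T) = -0.42256660
exp(-rT) = 0.98486569; exp(-qT) = 1.00000000
C = S_0 * exp(-qT) * N(d1) - K * exp(-rT) * N(d2)
N(d1) = 0.44331624; N(d2) = 0.33630575
C = 24.1500 * 1.00000000 * 0.44331624 - 26.5400 * 0.98486569 * 0.33630575 = 1.9156

Answer: Price = 1.9156


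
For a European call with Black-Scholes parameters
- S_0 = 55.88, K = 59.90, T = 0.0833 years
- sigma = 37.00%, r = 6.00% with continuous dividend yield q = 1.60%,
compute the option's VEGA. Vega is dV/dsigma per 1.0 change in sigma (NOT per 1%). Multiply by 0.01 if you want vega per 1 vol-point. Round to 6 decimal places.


d1 = -0.5628220447; d2 = -0.6696104804
phi(d1) = 0.3405058884; exp(-qT) = 0.9986680878; exp(-rT) = 0.9950144692
Vega = S * exp(-qT) * phi(d1) * sqrt(T) = 55.8800 * 0.9986680878 * 0.3405058884 * 0.2886173938 = 5.484344

Answer: Vega = 5.484344
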